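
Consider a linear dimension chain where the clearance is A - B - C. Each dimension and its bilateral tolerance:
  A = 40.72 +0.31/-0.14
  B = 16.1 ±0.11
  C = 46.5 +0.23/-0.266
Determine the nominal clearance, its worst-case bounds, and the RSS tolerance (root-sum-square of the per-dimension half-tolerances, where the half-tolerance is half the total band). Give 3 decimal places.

Stack each dimension's contribution:
  +A: nom +40.720 → Σnom=40.720; wc +0.310/-0.140 → slack +0.310/-0.140; half-tol=0.225, Σhalf²=0.050625
  -B: nom -16.100 → Σnom=24.620; wc +0.110/-0.110 → slack +0.420/-0.250; half-tol=0.110, Σhalf²=0.062725
  -C: nom -46.500 → Σnom=-21.880; wc +0.266/-0.230 → slack +0.686/-0.480; half-tol=0.248, Σhalf²=0.124229
Nominal = -21.880. Worst-case = [-21.880 - 0.480, -21.880 + 0.686] = [-22.360, -21.194]. RSS = √0.124229 = 0.352.

nominal=-21.880 wc=[-22.360,-21.194] rss=0.352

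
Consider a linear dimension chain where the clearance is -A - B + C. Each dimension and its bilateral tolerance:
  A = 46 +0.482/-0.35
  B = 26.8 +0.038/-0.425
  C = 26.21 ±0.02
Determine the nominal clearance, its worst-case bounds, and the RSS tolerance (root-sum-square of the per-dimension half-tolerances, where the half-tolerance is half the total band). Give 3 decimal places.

Stack each dimension's contribution:
  -A: nom -46.000 → Σnom=-46.000; wc +0.350/-0.482 → slack +0.350/-0.482; half-tol=0.416, Σhalf²=0.173056
  -B: nom -26.800 → Σnom=-72.800; wc +0.425/-0.038 → slack +0.775/-0.520; half-tol=0.231, Σhalf²=0.226648
  +C: nom +26.210 → Σnom=-46.590; wc +0.020/-0.020 → slack +0.795/-0.540; half-tol=0.020, Σhalf²=0.227048
Nominal = -46.590. Worst-case = [-46.590 - 0.540, -46.590 + 0.795] = [-47.130, -45.795]. RSS = √0.227048 = 0.476.

nominal=-46.590 wc=[-47.130,-45.795] rss=0.476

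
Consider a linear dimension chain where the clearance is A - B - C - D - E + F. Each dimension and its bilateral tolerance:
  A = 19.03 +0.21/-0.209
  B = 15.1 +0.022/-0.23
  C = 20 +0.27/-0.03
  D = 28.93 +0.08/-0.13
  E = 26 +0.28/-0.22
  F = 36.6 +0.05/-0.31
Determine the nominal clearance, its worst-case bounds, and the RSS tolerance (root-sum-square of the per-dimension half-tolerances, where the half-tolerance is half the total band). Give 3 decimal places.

nominal=-34.400 wc=[-35.571,-33.530] rss=0.434

Stack each dimension's contribution:
  +A: nom +19.030 → Σnom=19.030; wc +0.210/-0.209 → slack +0.210/-0.209; half-tol=0.209, Σhalf²=0.043890
  -B: nom -15.100 → Σnom=3.930; wc +0.230/-0.022 → slack +0.440/-0.231; half-tol=0.126, Σhalf²=0.059766
  -C: nom -20.000 → Σnom=-16.070; wc +0.030/-0.270 → slack +0.470/-0.501; half-tol=0.150, Σhalf²=0.082266
  -D: nom -28.930 → Σnom=-45.000; wc +0.130/-0.080 → slack +0.600/-0.581; half-tol=0.105, Σhalf²=0.093291
  -E: nom -26.000 → Σnom=-71.000; wc +0.220/-0.280 → slack +0.820/-0.861; half-tol=0.250, Σhalf²=0.155791
  +F: nom +36.600 → Σnom=-34.400; wc +0.050/-0.310 → slack +0.870/-1.171; half-tol=0.180, Σhalf²=0.188191
Nominal = -34.400. Worst-case = [-34.400 - 1.171, -34.400 + 0.870] = [-35.571, -33.530]. RSS = √0.188191 = 0.434.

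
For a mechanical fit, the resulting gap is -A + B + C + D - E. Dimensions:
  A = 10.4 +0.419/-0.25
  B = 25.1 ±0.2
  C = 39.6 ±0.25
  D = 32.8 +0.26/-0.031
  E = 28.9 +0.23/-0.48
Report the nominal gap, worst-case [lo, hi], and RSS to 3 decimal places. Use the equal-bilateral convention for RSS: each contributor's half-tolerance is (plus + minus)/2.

nominal=58.200 wc=[57.070,59.640] rss=0.601

Stack each dimension's contribution:
  -A: nom -10.400 → Σnom=-10.400; wc +0.250/-0.419 → slack +0.250/-0.419; half-tol=0.335, Σhalf²=0.111890
  +B: nom +25.100 → Σnom=14.700; wc +0.200/-0.200 → slack +0.450/-0.619; half-tol=0.200, Σhalf²=0.151890
  +C: nom +39.600 → Σnom=54.300; wc +0.250/-0.250 → slack +0.700/-0.869; half-tol=0.250, Σhalf²=0.214390
  +D: nom +32.800 → Σnom=87.100; wc +0.260/-0.031 → slack +0.960/-0.900; half-tol=0.146, Σhalf²=0.235561
  -E: nom -28.900 → Σnom=58.200; wc +0.480/-0.230 → slack +1.440/-1.130; half-tol=0.355, Σhalf²=0.361586
Nominal = 58.200. Worst-case = [58.200 - 1.130, 58.200 + 1.440] = [57.070, 59.640]. RSS = √0.361586 = 0.601.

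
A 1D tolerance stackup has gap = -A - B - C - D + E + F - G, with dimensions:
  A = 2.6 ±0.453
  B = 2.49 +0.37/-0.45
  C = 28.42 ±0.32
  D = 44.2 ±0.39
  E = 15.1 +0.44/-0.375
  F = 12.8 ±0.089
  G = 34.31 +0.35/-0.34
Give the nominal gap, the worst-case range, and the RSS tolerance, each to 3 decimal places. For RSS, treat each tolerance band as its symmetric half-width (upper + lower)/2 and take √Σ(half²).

nominal=-84.120 wc=[-86.467,-81.638] rss=0.960

Stack each dimension's contribution:
  -A: nom -2.600 → Σnom=-2.600; wc +0.453/-0.453 → slack +0.453/-0.453; half-tol=0.453, Σhalf²=0.205209
  -B: nom -2.490 → Σnom=-5.090; wc +0.450/-0.370 → slack +0.903/-0.823; half-tol=0.410, Σhalf²=0.373309
  -C: nom -28.420 → Σnom=-33.510; wc +0.320/-0.320 → slack +1.223/-1.143; half-tol=0.320, Σhalf²=0.475709
  -D: nom -44.200 → Σnom=-77.710; wc +0.390/-0.390 → slack +1.613/-1.533; half-tol=0.390, Σhalf²=0.627809
  +E: nom +15.100 → Σnom=-62.610; wc +0.440/-0.375 → slack +2.053/-1.908; half-tol=0.407, Σhalf²=0.793865
  +F: nom +12.800 → Σnom=-49.810; wc +0.089/-0.089 → slack +2.142/-1.997; half-tol=0.089, Σhalf²=0.801786
  -G: nom -34.310 → Σnom=-84.120; wc +0.340/-0.350 → slack +2.482/-2.347; half-tol=0.345, Σhalf²=0.920811
Nominal = -84.120. Worst-case = [-84.120 - 2.347, -84.120 + 2.482] = [-86.467, -81.638]. RSS = √0.920811 = 0.960.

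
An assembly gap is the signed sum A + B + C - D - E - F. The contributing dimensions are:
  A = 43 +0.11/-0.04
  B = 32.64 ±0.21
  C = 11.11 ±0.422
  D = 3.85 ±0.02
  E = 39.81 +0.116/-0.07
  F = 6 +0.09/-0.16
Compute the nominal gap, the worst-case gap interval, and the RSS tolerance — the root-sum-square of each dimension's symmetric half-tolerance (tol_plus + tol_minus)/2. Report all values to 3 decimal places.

nominal=37.090 wc=[36.192,38.082] rss=0.502

Stack each dimension's contribution:
  +A: nom +43.000 → Σnom=43.000; wc +0.110/-0.040 → slack +0.110/-0.040; half-tol=0.075, Σhalf²=0.005625
  +B: nom +32.640 → Σnom=75.640; wc +0.210/-0.210 → slack +0.320/-0.250; half-tol=0.210, Σhalf²=0.049725
  +C: nom +11.110 → Σnom=86.750; wc +0.422/-0.422 → slack +0.742/-0.672; half-tol=0.422, Σhalf²=0.227809
  -D: nom -3.850 → Σnom=82.900; wc +0.020/-0.020 → slack +0.762/-0.692; half-tol=0.020, Σhalf²=0.228209
  -E: nom -39.810 → Σnom=43.090; wc +0.070/-0.116 → slack +0.832/-0.808; half-tol=0.093, Σhalf²=0.236858
  -F: nom -6.000 → Σnom=37.090; wc +0.160/-0.090 → slack +0.992/-0.898; half-tol=0.125, Σhalf²=0.252483
Nominal = 37.090. Worst-case = [37.090 - 0.898, 37.090 + 0.992] = [36.192, 38.082]. RSS = √0.252483 = 0.502.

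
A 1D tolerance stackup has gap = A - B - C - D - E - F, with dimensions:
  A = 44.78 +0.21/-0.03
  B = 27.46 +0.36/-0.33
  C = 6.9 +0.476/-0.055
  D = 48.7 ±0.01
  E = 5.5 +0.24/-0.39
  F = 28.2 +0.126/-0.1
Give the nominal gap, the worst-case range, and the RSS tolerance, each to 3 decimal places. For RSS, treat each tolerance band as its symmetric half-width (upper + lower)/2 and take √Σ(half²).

Stack each dimension's contribution:
  +A: nom +44.780 → Σnom=44.780; wc +0.210/-0.030 → slack +0.210/-0.030; half-tol=0.120, Σhalf²=0.014400
  -B: nom -27.460 → Σnom=17.320; wc +0.330/-0.360 → slack +0.540/-0.390; half-tol=0.345, Σhalf²=0.133425
  -C: nom -6.900 → Σnom=10.420; wc +0.055/-0.476 → slack +0.595/-0.866; half-tol=0.266, Σhalf²=0.203915
  -D: nom -48.700 → Σnom=-38.280; wc +0.010/-0.010 → slack +0.605/-0.876; half-tol=0.010, Σhalf²=0.204015
  -E: nom -5.500 → Σnom=-43.780; wc +0.390/-0.240 → slack +0.995/-1.116; half-tol=0.315, Σhalf²=0.303240
  -F: nom -28.200 → Σnom=-71.980; wc +0.100/-0.126 → slack +1.095/-1.242; half-tol=0.113, Σhalf²=0.316009
Nominal = -71.980. Worst-case = [-71.980 - 1.242, -71.980 + 1.095] = [-73.222, -70.885]. RSS = √0.316009 = 0.562.

nominal=-71.980 wc=[-73.222,-70.885] rss=0.562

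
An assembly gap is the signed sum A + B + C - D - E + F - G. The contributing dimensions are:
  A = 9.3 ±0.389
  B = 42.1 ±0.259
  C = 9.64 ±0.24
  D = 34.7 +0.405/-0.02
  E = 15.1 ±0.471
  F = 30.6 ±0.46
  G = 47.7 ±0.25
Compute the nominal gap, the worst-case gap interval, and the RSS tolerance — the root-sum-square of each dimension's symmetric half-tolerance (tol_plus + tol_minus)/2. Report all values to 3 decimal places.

nominal=-5.860 wc=[-8.334,-3.771] rss=0.904

Stack each dimension's contribution:
  +A: nom +9.300 → Σnom=9.300; wc +0.389/-0.389 → slack +0.389/-0.389; half-tol=0.389, Σhalf²=0.151321
  +B: nom +42.100 → Σnom=51.400; wc +0.259/-0.259 → slack +0.648/-0.648; half-tol=0.259, Σhalf²=0.218402
  +C: nom +9.640 → Σnom=61.040; wc +0.240/-0.240 → slack +0.888/-0.888; half-tol=0.240, Σhalf²=0.276002
  -D: nom -34.700 → Σnom=26.340; wc +0.020/-0.405 → slack +0.908/-1.293; half-tol=0.213, Σhalf²=0.321158
  -E: nom -15.100 → Σnom=11.240; wc +0.471/-0.471 → slack +1.379/-1.764; half-tol=0.471, Σhalf²=0.542999
  +F: nom +30.600 → Σnom=41.840; wc +0.460/-0.460 → slack +1.839/-2.224; half-tol=0.460, Σhalf²=0.754599
  -G: nom -47.700 → Σnom=-5.860; wc +0.250/-0.250 → slack +2.089/-2.474; half-tol=0.250, Σhalf²=0.817099
Nominal = -5.860. Worst-case = [-5.860 - 2.474, -5.860 + 2.089] = [-8.334, -3.771]. RSS = √0.817099 = 0.904.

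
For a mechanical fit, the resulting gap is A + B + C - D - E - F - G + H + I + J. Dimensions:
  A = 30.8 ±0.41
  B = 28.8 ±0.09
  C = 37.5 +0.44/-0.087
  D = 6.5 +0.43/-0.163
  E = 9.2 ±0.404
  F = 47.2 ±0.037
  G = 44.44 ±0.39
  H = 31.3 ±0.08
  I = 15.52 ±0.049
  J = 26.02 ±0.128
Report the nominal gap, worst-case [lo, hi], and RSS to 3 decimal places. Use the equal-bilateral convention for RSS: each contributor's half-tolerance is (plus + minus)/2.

nominal=62.600 wc=[60.495,64.791] rss=0.822

Stack each dimension's contribution:
  +A: nom +30.800 → Σnom=30.800; wc +0.410/-0.410 → slack +0.410/-0.410; half-tol=0.410, Σhalf²=0.168100
  +B: nom +28.800 → Σnom=59.600; wc +0.090/-0.090 → slack +0.500/-0.500; half-tol=0.090, Σhalf²=0.176200
  +C: nom +37.500 → Σnom=97.100; wc +0.440/-0.087 → slack +0.940/-0.587; half-tol=0.264, Σhalf²=0.245632
  -D: nom -6.500 → Σnom=90.600; wc +0.163/-0.430 → slack +1.103/-1.017; half-tol=0.296, Σhalf²=0.333544
  -E: nom -9.200 → Σnom=81.400; wc +0.404/-0.404 → slack +1.507/-1.421; half-tol=0.404, Σhalf²=0.496760
  -F: nom -47.200 → Σnom=34.200; wc +0.037/-0.037 → slack +1.544/-1.458; half-tol=0.037, Σhalf²=0.498130
  -G: nom -44.440 → Σnom=-10.240; wc +0.390/-0.390 → slack +1.934/-1.848; half-tol=0.390, Σhalf²=0.650230
  +H: nom +31.300 → Σnom=21.060; wc +0.080/-0.080 → slack +2.014/-1.928; half-tol=0.080, Σhalf²=0.656629
  +I: nom +15.520 → Σnom=36.580; wc +0.049/-0.049 → slack +2.063/-1.977; half-tol=0.049, Σhalf²=0.659030
  +J: nom +26.020 → Σnom=62.600; wc +0.128/-0.128 → slack +2.191/-2.105; half-tol=0.128, Σhalf²=0.675414
Nominal = 62.600. Worst-case = [62.600 - 2.105, 62.600 + 2.191] = [60.495, 64.791]. RSS = √0.675414 = 0.822.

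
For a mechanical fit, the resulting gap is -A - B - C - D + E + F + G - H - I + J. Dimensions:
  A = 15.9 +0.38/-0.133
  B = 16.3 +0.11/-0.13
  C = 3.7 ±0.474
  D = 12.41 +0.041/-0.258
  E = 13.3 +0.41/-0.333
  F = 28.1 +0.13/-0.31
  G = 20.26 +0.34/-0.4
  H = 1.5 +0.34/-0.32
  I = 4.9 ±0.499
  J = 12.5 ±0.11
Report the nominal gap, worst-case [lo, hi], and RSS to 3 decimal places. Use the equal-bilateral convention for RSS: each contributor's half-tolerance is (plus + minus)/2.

Stack each dimension's contribution:
  -A: nom -15.900 → Σnom=-15.900; wc +0.133/-0.380 → slack +0.133/-0.380; half-tol=0.257, Σhalf²=0.065792
  -B: nom -16.300 → Σnom=-32.200; wc +0.130/-0.110 → slack +0.263/-0.490; half-tol=0.120, Σhalf²=0.080192
  -C: nom -3.700 → Σnom=-35.900; wc +0.474/-0.474 → slack +0.737/-0.964; half-tol=0.474, Σhalf²=0.304868
  -D: nom -12.410 → Σnom=-48.310; wc +0.258/-0.041 → slack +0.995/-1.005; half-tol=0.149, Σhalf²=0.327218
  +E: nom +13.300 → Σnom=-35.010; wc +0.410/-0.333 → slack +1.405/-1.338; half-tol=0.371, Σhalf²=0.465231
  +F: nom +28.100 → Σnom=-6.910; wc +0.130/-0.310 → slack +1.535/-1.648; half-tol=0.220, Σhalf²=0.513631
  +G: nom +20.260 → Σnom=13.350; wc +0.340/-0.400 → slack +1.875/-2.048; half-tol=0.370, Σhalf²=0.650531
  -H: nom -1.500 → Σnom=11.850; wc +0.320/-0.340 → slack +2.195/-2.388; half-tol=0.330, Σhalf²=0.759431
  -I: nom -4.900 → Σnom=6.950; wc +0.499/-0.499 → slack +2.694/-2.887; half-tol=0.499, Σhalf²=1.008432
  +J: nom +12.500 → Σnom=19.450; wc +0.110/-0.110 → slack +2.804/-2.997; half-tol=0.110, Σhalf²=1.020532
Nominal = 19.450. Worst-case = [19.450 - 2.997, 19.450 + 2.804] = [16.453, 22.254]. RSS = √1.020532 = 1.010.

nominal=19.450 wc=[16.453,22.254] rss=1.010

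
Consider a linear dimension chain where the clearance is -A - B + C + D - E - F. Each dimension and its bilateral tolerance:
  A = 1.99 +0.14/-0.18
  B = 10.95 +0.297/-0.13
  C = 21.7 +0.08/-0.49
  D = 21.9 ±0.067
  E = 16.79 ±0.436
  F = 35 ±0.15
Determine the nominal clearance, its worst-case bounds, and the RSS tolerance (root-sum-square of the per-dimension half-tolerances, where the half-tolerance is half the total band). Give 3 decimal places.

nominal=-21.130 wc=[-22.710,-20.087] rss=0.608

Stack each dimension's contribution:
  -A: nom -1.990 → Σnom=-1.990; wc +0.180/-0.140 → slack +0.180/-0.140; half-tol=0.160, Σhalf²=0.025600
  -B: nom -10.950 → Σnom=-12.940; wc +0.130/-0.297 → slack +0.310/-0.437; half-tol=0.213, Σhalf²=0.071182
  +C: nom +21.700 → Σnom=8.760; wc +0.080/-0.490 → slack +0.390/-0.927; half-tol=0.285, Σhalf²=0.152407
  +D: nom +21.900 → Σnom=30.660; wc +0.067/-0.067 → slack +0.457/-0.994; half-tol=0.067, Σhalf²=0.156896
  -E: nom -16.790 → Σnom=13.870; wc +0.436/-0.436 → slack +0.893/-1.430; half-tol=0.436, Σhalf²=0.346992
  -F: nom -35.000 → Σnom=-21.130; wc +0.150/-0.150 → slack +1.043/-1.580; half-tol=0.150, Σhalf²=0.369492
Nominal = -21.130. Worst-case = [-21.130 - 1.580, -21.130 + 1.043] = [-22.710, -20.087]. RSS = √0.369492 = 0.608.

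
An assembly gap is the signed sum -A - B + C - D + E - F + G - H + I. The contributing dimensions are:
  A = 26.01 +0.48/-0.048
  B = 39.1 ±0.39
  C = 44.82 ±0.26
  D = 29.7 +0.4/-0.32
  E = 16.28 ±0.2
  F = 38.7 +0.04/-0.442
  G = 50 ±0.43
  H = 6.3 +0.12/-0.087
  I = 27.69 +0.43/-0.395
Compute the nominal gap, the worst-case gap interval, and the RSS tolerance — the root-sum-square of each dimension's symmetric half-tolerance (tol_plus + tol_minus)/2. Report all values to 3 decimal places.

nominal=-1.020 wc=[-3.735,1.587] rss=0.940

Stack each dimension's contribution:
  -A: nom -26.010 → Σnom=-26.010; wc +0.048/-0.480 → slack +0.048/-0.480; half-tol=0.264, Σhalf²=0.069696
  -B: nom -39.100 → Σnom=-65.110; wc +0.390/-0.390 → slack +0.438/-0.870; half-tol=0.390, Σhalf²=0.221796
  +C: nom +44.820 → Σnom=-20.290; wc +0.260/-0.260 → slack +0.698/-1.130; half-tol=0.260, Σhalf²=0.289396
  -D: nom -29.700 → Σnom=-49.990; wc +0.320/-0.400 → slack +1.018/-1.530; half-tol=0.360, Σhalf²=0.418996
  +E: nom +16.280 → Σnom=-33.710; wc +0.200/-0.200 → slack +1.218/-1.730; half-tol=0.200, Σhalf²=0.458996
  -F: nom -38.700 → Σnom=-72.410; wc +0.442/-0.040 → slack +1.660/-1.770; half-tol=0.241, Σhalf²=0.517077
  +G: nom +50.000 → Σnom=-22.410; wc +0.430/-0.430 → slack +2.090/-2.200; half-tol=0.430, Σhalf²=0.701977
  -H: nom -6.300 → Σnom=-28.710; wc +0.087/-0.120 → slack +2.177/-2.320; half-tol=0.103, Σhalf²=0.712689
  +I: nom +27.690 → Σnom=-1.020; wc +0.430/-0.395 → slack +2.607/-2.715; half-tol=0.412, Σhalf²=0.882845
Nominal = -1.020. Worst-case = [-1.020 - 2.715, -1.020 + 2.607] = [-3.735, 1.587]. RSS = √0.882845 = 0.940.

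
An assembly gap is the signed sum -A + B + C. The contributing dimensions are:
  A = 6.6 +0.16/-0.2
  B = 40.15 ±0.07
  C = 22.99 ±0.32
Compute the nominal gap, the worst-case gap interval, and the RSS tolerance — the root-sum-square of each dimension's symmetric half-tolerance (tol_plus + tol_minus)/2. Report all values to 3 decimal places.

Stack each dimension's contribution:
  -A: nom -6.600 → Σnom=-6.600; wc +0.200/-0.160 → slack +0.200/-0.160; half-tol=0.180, Σhalf²=0.032400
  +B: nom +40.150 → Σnom=33.550; wc +0.070/-0.070 → slack +0.270/-0.230; half-tol=0.070, Σhalf²=0.037300
  +C: nom +22.990 → Σnom=56.540; wc +0.320/-0.320 → slack +0.590/-0.550; half-tol=0.320, Σhalf²=0.139700
Nominal = 56.540. Worst-case = [56.540 - 0.550, 56.540 + 0.590] = [55.990, 57.130]. RSS = √0.139700 = 0.374.

nominal=56.540 wc=[55.990,57.130] rss=0.374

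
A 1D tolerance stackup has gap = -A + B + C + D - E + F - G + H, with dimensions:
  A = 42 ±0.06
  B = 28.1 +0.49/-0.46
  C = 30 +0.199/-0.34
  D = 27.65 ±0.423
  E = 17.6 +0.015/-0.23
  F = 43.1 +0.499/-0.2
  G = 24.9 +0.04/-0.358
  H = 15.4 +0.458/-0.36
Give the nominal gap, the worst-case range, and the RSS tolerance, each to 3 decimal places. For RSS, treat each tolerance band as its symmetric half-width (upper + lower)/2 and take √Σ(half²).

Stack each dimension's contribution:
  -A: nom -42.000 → Σnom=-42.000; wc +0.060/-0.060 → slack +0.060/-0.060; half-tol=0.060, Σhalf²=0.003600
  +B: nom +28.100 → Σnom=-13.900; wc +0.490/-0.460 → slack +0.550/-0.520; half-tol=0.475, Σhalf²=0.229225
  +C: nom +30.000 → Σnom=16.100; wc +0.199/-0.340 → slack +0.749/-0.860; half-tol=0.270, Σhalf²=0.301855
  +D: nom +27.650 → Σnom=43.750; wc +0.423/-0.423 → slack +1.172/-1.283; half-tol=0.423, Σhalf²=0.480784
  -E: nom -17.600 → Σnom=26.150; wc +0.230/-0.015 → slack +1.402/-1.298; half-tol=0.122, Σhalf²=0.495791
  +F: nom +43.100 → Σnom=69.250; wc +0.499/-0.200 → slack +1.901/-1.498; half-tol=0.350, Σhalf²=0.617941
  -G: nom -24.900 → Σnom=44.350; wc +0.358/-0.040 → slack +2.259/-1.538; half-tol=0.199, Σhalf²=0.657542
  +H: nom +15.400 → Σnom=59.750; wc +0.458/-0.360 → slack +2.717/-1.898; half-tol=0.409, Σhalf²=0.824823
Nominal = 59.750. Worst-case = [59.750 - 1.898, 59.750 + 2.717] = [57.852, 62.467]. RSS = √0.824823 = 0.908.

nominal=59.750 wc=[57.852,62.467] rss=0.908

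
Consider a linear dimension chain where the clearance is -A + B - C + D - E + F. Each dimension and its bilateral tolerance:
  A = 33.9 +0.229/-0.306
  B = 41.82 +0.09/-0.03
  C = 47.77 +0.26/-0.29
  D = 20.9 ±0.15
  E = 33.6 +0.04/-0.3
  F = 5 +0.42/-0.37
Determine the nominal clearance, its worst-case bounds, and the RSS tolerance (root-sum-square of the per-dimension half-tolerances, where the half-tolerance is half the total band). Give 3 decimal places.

nominal=-47.550 wc=[-48.629,-45.994] rss=0.599

Stack each dimension's contribution:
  -A: nom -33.900 → Σnom=-33.900; wc +0.306/-0.229 → slack +0.306/-0.229; half-tol=0.268, Σhalf²=0.071556
  +B: nom +41.820 → Σnom=7.920; wc +0.090/-0.030 → slack +0.396/-0.259; half-tol=0.060, Σhalf²=0.075156
  -C: nom -47.770 → Σnom=-39.850; wc +0.290/-0.260 → slack +0.686/-0.519; half-tol=0.275, Σhalf²=0.150781
  +D: nom +20.900 → Σnom=-18.950; wc +0.150/-0.150 → slack +0.836/-0.669; half-tol=0.150, Σhalf²=0.173281
  -E: nom -33.600 → Σnom=-52.550; wc +0.300/-0.040 → slack +1.136/-0.709; half-tol=0.170, Σhalf²=0.202181
  +F: nom +5.000 → Σnom=-47.550; wc +0.420/-0.370 → slack +1.556/-1.079; half-tol=0.395, Σhalf²=0.358206
Nominal = -47.550. Worst-case = [-47.550 - 1.079, -47.550 + 1.556] = [-48.629, -45.994]. RSS = √0.358206 = 0.599.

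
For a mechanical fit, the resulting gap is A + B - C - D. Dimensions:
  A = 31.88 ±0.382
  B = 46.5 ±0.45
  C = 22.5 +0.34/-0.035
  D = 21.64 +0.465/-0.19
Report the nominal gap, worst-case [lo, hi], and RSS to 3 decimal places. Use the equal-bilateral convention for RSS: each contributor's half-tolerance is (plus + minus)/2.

nominal=34.240 wc=[32.603,35.297] rss=0.701

Stack each dimension's contribution:
  +A: nom +31.880 → Σnom=31.880; wc +0.382/-0.382 → slack +0.382/-0.382; half-tol=0.382, Σhalf²=0.145924
  +B: nom +46.500 → Σnom=78.380; wc +0.450/-0.450 → slack +0.832/-0.832; half-tol=0.450, Σhalf²=0.348424
  -C: nom -22.500 → Σnom=55.880; wc +0.035/-0.340 → slack +0.867/-1.172; half-tol=0.188, Σhalf²=0.383580
  -D: nom -21.640 → Σnom=34.240; wc +0.190/-0.465 → slack +1.057/-1.637; half-tol=0.328, Σhalf²=0.490837
Nominal = 34.240. Worst-case = [34.240 - 1.637, 34.240 + 1.057] = [32.603, 35.297]. RSS = √0.490837 = 0.701.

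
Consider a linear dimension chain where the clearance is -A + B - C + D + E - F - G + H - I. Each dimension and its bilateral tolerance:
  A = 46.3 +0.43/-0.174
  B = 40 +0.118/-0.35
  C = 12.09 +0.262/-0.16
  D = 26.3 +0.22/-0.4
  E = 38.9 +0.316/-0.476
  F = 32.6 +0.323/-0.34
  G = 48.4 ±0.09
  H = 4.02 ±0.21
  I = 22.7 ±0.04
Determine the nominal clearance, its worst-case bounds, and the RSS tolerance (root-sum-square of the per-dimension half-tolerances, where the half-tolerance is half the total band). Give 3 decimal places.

nominal=-52.870 wc=[-55.451,-51.202] rss=0.779

Stack each dimension's contribution:
  -A: nom -46.300 → Σnom=-46.300; wc +0.174/-0.430 → slack +0.174/-0.430; half-tol=0.302, Σhalf²=0.091204
  +B: nom +40.000 → Σnom=-6.300; wc +0.118/-0.350 → slack +0.292/-0.780; half-tol=0.234, Σhalf²=0.145960
  -C: nom -12.090 → Σnom=-18.390; wc +0.160/-0.262 → slack +0.452/-1.042; half-tol=0.211, Σhalf²=0.190481
  +D: nom +26.300 → Σnom=7.910; wc +0.220/-0.400 → slack +0.672/-1.442; half-tol=0.310, Σhalf²=0.286581
  +E: nom +38.900 → Σnom=46.810; wc +0.316/-0.476 → slack +0.988/-1.918; half-tol=0.396, Σhalf²=0.443397
  -F: nom -32.600 → Σnom=14.210; wc +0.340/-0.323 → slack +1.328/-2.241; half-tol=0.332, Σhalf²=0.553289
  -G: nom -48.400 → Σnom=-34.190; wc +0.090/-0.090 → slack +1.418/-2.331; half-tol=0.090, Σhalf²=0.561389
  +H: nom +4.020 → Σnom=-30.170; wc +0.210/-0.210 → slack +1.628/-2.541; half-tol=0.210, Σhalf²=0.605489
  -I: nom -22.700 → Σnom=-52.870; wc +0.040/-0.040 → slack +1.668/-2.581; half-tol=0.040, Σhalf²=0.607089
Nominal = -52.870. Worst-case = [-52.870 - 2.581, -52.870 + 1.668] = [-55.451, -51.202]. RSS = √0.607089 = 0.779.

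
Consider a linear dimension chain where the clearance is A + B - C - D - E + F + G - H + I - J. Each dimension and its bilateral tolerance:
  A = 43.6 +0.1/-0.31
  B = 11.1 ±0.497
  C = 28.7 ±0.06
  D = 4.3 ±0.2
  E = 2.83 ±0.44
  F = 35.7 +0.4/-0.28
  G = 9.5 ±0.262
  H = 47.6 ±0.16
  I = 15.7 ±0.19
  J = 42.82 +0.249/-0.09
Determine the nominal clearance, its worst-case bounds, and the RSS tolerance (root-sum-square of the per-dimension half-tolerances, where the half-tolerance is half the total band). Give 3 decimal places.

nominal=-10.650 wc=[-13.298,-8.251] rss=0.895

Stack each dimension's contribution:
  +A: nom +43.600 → Σnom=43.600; wc +0.100/-0.310 → slack +0.100/-0.310; half-tol=0.205, Σhalf²=0.042025
  +B: nom +11.100 → Σnom=54.700; wc +0.497/-0.497 → slack +0.597/-0.807; half-tol=0.497, Σhalf²=0.289034
  -C: nom -28.700 → Σnom=26.000; wc +0.060/-0.060 → slack +0.657/-0.867; half-tol=0.060, Σhalf²=0.292634
  -D: nom -4.300 → Σnom=21.700; wc +0.200/-0.200 → slack +0.857/-1.067; half-tol=0.200, Σhalf²=0.332634
  -E: nom -2.830 → Σnom=18.870; wc +0.440/-0.440 → slack +1.297/-1.507; half-tol=0.440, Σhalf²=0.526234
  +F: nom +35.700 → Σnom=54.570; wc +0.400/-0.280 → slack +1.697/-1.787; half-tol=0.340, Σhalf²=0.641834
  +G: nom +9.500 → Σnom=64.070; wc +0.262/-0.262 → slack +1.959/-2.049; half-tol=0.262, Σhalf²=0.710478
  -H: nom -47.600 → Σnom=16.470; wc +0.160/-0.160 → slack +2.119/-2.209; half-tol=0.160, Σhalf²=0.736078
  +I: nom +15.700 → Σnom=32.170; wc +0.190/-0.190 → slack +2.309/-2.399; half-tol=0.190, Σhalf²=0.772178
  -J: nom -42.820 → Σnom=-10.650; wc +0.090/-0.249 → slack +2.399/-2.648; half-tol=0.169, Σhalf²=0.800908
Nominal = -10.650. Worst-case = [-10.650 - 2.648, -10.650 + 2.399] = [-13.298, -8.251]. RSS = √0.800908 = 0.895.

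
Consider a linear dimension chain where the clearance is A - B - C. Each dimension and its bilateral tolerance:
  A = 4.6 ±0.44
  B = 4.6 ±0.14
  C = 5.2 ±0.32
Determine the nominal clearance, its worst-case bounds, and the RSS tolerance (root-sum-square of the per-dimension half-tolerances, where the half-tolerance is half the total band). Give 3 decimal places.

Stack each dimension's contribution:
  +A: nom +4.600 → Σnom=4.600; wc +0.440/-0.440 → slack +0.440/-0.440; half-tol=0.440, Σhalf²=0.193600
  -B: nom -4.600 → Σnom=0.000; wc +0.140/-0.140 → slack +0.580/-0.580; half-tol=0.140, Σhalf²=0.213200
  -C: nom -5.200 → Σnom=-5.200; wc +0.320/-0.320 → slack +0.900/-0.900; half-tol=0.320, Σhalf²=0.315600
Nominal = -5.200. Worst-case = [-5.200 - 0.900, -5.200 + 0.900] = [-6.100, -4.300]. RSS = √0.315600 = 0.562.

nominal=-5.200 wc=[-6.100,-4.300] rss=0.562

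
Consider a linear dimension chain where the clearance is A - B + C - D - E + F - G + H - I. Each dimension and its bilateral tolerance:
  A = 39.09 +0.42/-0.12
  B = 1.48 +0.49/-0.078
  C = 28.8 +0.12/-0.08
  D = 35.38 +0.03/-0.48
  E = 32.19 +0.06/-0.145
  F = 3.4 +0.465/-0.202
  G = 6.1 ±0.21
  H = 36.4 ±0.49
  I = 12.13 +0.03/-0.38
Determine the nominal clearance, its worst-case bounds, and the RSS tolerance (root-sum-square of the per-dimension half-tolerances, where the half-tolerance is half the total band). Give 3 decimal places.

nominal=20.410 wc=[18.698,23.198] rss=0.823

Stack each dimension's contribution:
  +A: nom +39.090 → Σnom=39.090; wc +0.420/-0.120 → slack +0.420/-0.120; half-tol=0.270, Σhalf²=0.072900
  -B: nom -1.480 → Σnom=37.610; wc +0.078/-0.490 → slack +0.498/-0.610; half-tol=0.284, Σhalf²=0.153556
  +C: nom +28.800 → Σnom=66.410; wc +0.120/-0.080 → slack +0.618/-0.690; half-tol=0.100, Σhalf²=0.163556
  -D: nom -35.380 → Σnom=31.030; wc +0.480/-0.030 → slack +1.098/-0.720; half-tol=0.255, Σhalf²=0.228581
  -E: nom -32.190 → Σnom=-1.160; wc +0.145/-0.060 → slack +1.243/-0.780; half-tol=0.102, Σhalf²=0.239087
  +F: nom +3.400 → Σnom=2.240; wc +0.465/-0.202 → slack +1.708/-0.982; half-tol=0.334, Σhalf²=0.350309
  -G: nom -6.100 → Σnom=-3.860; wc +0.210/-0.210 → slack +1.918/-1.192; half-tol=0.210, Σhalf²=0.394409
  +H: nom +36.400 → Σnom=32.540; wc +0.490/-0.490 → slack +2.408/-1.682; half-tol=0.490, Σhalf²=0.634509
  -I: nom -12.130 → Σnom=20.410; wc +0.380/-0.030 → slack +2.788/-1.712; half-tol=0.205, Σhalf²=0.676534
Nominal = 20.410. Worst-case = [20.410 - 1.712, 20.410 + 2.788] = [18.698, 23.198]. RSS = √0.676534 = 0.823.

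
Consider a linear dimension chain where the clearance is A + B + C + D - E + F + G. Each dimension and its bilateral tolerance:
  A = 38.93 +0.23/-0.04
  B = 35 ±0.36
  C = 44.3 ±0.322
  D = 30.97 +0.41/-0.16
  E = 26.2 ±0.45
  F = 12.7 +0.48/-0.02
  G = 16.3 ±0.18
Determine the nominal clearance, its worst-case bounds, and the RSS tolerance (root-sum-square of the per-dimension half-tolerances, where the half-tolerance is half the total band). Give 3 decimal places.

nominal=152.000 wc=[150.468,154.432] rss=0.794

Stack each dimension's contribution:
  +A: nom +38.930 → Σnom=38.930; wc +0.230/-0.040 → slack +0.230/-0.040; half-tol=0.135, Σhalf²=0.018225
  +B: nom +35.000 → Σnom=73.930; wc +0.360/-0.360 → slack +0.590/-0.400; half-tol=0.360, Σhalf²=0.147825
  +C: nom +44.300 → Σnom=118.230; wc +0.322/-0.322 → slack +0.912/-0.722; half-tol=0.322, Σhalf²=0.251509
  +D: nom +30.970 → Σnom=149.200; wc +0.410/-0.160 → slack +1.322/-0.882; half-tol=0.285, Σhalf²=0.332734
  -E: nom -26.200 → Σnom=123.000; wc +0.450/-0.450 → slack +1.772/-1.332; half-tol=0.450, Σhalf²=0.535234
  +F: nom +12.700 → Σnom=135.700; wc +0.480/-0.020 → slack +2.252/-1.352; half-tol=0.250, Σhalf²=0.597734
  +G: nom +16.300 → Σnom=152.000; wc +0.180/-0.180 → slack +2.432/-1.532; half-tol=0.180, Σhalf²=0.630134
Nominal = 152.000. Worst-case = [152.000 - 1.532, 152.000 + 2.432] = [150.468, 154.432]. RSS = √0.630134 = 0.794.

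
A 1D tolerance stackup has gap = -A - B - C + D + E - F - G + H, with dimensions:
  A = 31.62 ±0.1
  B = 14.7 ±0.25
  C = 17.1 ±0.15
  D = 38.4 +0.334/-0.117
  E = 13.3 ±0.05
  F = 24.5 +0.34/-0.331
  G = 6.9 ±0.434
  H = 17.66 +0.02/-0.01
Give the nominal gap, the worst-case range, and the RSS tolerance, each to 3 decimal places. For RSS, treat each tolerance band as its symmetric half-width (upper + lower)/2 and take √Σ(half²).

Stack each dimension's contribution:
  -A: nom -31.620 → Σnom=-31.620; wc +0.100/-0.100 → slack +0.100/-0.100; half-tol=0.100, Σhalf²=0.010000
  -B: nom -14.700 → Σnom=-46.320; wc +0.250/-0.250 → slack +0.350/-0.350; half-tol=0.250, Σhalf²=0.072500
  -C: nom -17.100 → Σnom=-63.420; wc +0.150/-0.150 → slack +0.500/-0.500; half-tol=0.150, Σhalf²=0.095000
  +D: nom +38.400 → Σnom=-25.020; wc +0.334/-0.117 → slack +0.834/-0.617; half-tol=0.226, Σhalf²=0.145850
  +E: nom +13.300 → Σnom=-11.720; wc +0.050/-0.050 → slack +0.884/-0.667; half-tol=0.050, Σhalf²=0.148350
  -F: nom -24.500 → Σnom=-36.220; wc +0.331/-0.340 → slack +1.215/-1.007; half-tol=0.336, Σhalf²=0.260911
  -G: nom -6.900 → Σnom=-43.120; wc +0.434/-0.434 → slack +1.649/-1.441; half-tol=0.434, Σhalf²=0.449267
  +H: nom +17.660 → Σnom=-25.460; wc +0.020/-0.010 → slack +1.669/-1.451; half-tol=0.015, Σhalf²=0.449491
Nominal = -25.460. Worst-case = [-25.460 - 1.451, -25.460 + 1.669] = [-26.911, -23.791]. RSS = √0.449491 = 0.670.

nominal=-25.460 wc=[-26.911,-23.791] rss=0.670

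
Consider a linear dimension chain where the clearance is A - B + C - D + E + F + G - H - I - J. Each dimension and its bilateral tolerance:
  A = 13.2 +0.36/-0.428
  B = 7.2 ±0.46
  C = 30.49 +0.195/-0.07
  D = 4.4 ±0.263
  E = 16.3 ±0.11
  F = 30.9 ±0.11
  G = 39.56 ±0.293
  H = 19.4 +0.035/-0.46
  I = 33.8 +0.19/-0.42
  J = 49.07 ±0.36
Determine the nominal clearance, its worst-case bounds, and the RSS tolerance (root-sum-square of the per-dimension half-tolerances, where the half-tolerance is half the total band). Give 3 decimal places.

nominal=16.580 wc=[14.261,19.611] rss=0.921

Stack each dimension's contribution:
  +A: nom +13.200 → Σnom=13.200; wc +0.360/-0.428 → slack +0.360/-0.428; half-tol=0.394, Σhalf²=0.155236
  -B: nom -7.200 → Σnom=6.000; wc +0.460/-0.460 → slack +0.820/-0.888; half-tol=0.460, Σhalf²=0.366836
  +C: nom +30.490 → Σnom=36.490; wc +0.195/-0.070 → slack +1.015/-0.958; half-tol=0.133, Σhalf²=0.384392
  -D: nom -4.400 → Σnom=32.090; wc +0.263/-0.263 → slack +1.278/-1.221; half-tol=0.263, Σhalf²=0.453561
  +E: nom +16.300 → Σnom=48.390; wc +0.110/-0.110 → slack +1.388/-1.331; half-tol=0.110, Σhalf²=0.465661
  +F: nom +30.900 → Σnom=79.290; wc +0.110/-0.110 → slack +1.498/-1.441; half-tol=0.110, Σhalf²=0.477761
  +G: nom +39.560 → Σnom=118.850; wc +0.293/-0.293 → slack +1.791/-1.734; half-tol=0.293, Σhalf²=0.563610
  -H: nom -19.400 → Σnom=99.450; wc +0.460/-0.035 → slack +2.251/-1.769; half-tol=0.247, Σhalf²=0.624866
  -I: nom -33.800 → Σnom=65.650; wc +0.420/-0.190 → slack +2.671/-1.959; half-tol=0.305, Σhalf²=0.717892
  -J: nom -49.070 → Σnom=16.580; wc +0.360/-0.360 → slack +3.031/-2.319; half-tol=0.360, Σhalf²=0.847492
Nominal = 16.580. Worst-case = [16.580 - 2.319, 16.580 + 3.031] = [14.261, 19.611]. RSS = √0.847492 = 0.921.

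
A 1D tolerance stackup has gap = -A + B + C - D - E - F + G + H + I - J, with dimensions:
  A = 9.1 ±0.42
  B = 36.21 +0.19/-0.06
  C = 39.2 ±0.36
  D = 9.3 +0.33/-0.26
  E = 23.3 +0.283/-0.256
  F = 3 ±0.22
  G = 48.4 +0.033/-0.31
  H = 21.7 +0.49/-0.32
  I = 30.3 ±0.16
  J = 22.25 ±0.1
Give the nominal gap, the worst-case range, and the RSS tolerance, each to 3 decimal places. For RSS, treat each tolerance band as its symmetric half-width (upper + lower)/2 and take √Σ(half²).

nominal=108.860 wc=[106.297,111.349] rss=0.871

Stack each dimension's contribution:
  -A: nom -9.100 → Σnom=-9.100; wc +0.420/-0.420 → slack +0.420/-0.420; half-tol=0.420, Σhalf²=0.176400
  +B: nom +36.210 → Σnom=27.110; wc +0.190/-0.060 → slack +0.610/-0.480; half-tol=0.125, Σhalf²=0.192025
  +C: nom +39.200 → Σnom=66.310; wc +0.360/-0.360 → slack +0.970/-0.840; half-tol=0.360, Σhalf²=0.321625
  -D: nom -9.300 → Σnom=57.010; wc +0.260/-0.330 → slack +1.230/-1.170; half-tol=0.295, Σhalf²=0.408650
  -E: nom -23.300 → Σnom=33.710; wc +0.256/-0.283 → slack +1.486/-1.453; half-tol=0.269, Σhalf²=0.481280
  -F: nom -3.000 → Σnom=30.710; wc +0.220/-0.220 → slack +1.706/-1.673; half-tol=0.220, Σhalf²=0.529680
  +G: nom +48.400 → Σnom=79.110; wc +0.033/-0.310 → slack +1.739/-1.983; half-tol=0.171, Σhalf²=0.559092
  +H: nom +21.700 → Σnom=100.810; wc +0.490/-0.320 → slack +2.229/-2.303; half-tol=0.405, Σhalf²=0.723118
  +I: nom +30.300 → Σnom=131.110; wc +0.160/-0.160 → slack +2.389/-2.463; half-tol=0.160, Σhalf²=0.748718
  -J: nom -22.250 → Σnom=108.860; wc +0.100/-0.100 → slack +2.489/-2.563; half-tol=0.100, Σhalf²=0.758718
Nominal = 108.860. Worst-case = [108.860 - 2.563, 108.860 + 2.489] = [106.297, 111.349]. RSS = √0.758718 = 0.871.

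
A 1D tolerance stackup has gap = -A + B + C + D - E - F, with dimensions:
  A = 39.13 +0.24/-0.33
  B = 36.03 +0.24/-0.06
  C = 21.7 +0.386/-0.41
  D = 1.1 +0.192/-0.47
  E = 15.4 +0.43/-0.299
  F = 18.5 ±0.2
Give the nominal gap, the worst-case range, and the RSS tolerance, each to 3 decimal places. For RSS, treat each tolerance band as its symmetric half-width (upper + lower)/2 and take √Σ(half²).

Stack each dimension's contribution:
  -A: nom -39.130 → Σnom=-39.130; wc +0.330/-0.240 → slack +0.330/-0.240; half-tol=0.285, Σhalf²=0.081225
  +B: nom +36.030 → Σnom=-3.100; wc +0.240/-0.060 → slack +0.570/-0.300; half-tol=0.150, Σhalf²=0.103725
  +C: nom +21.700 → Σnom=18.600; wc +0.386/-0.410 → slack +0.956/-0.710; half-tol=0.398, Σhalf²=0.262129
  +D: nom +1.100 → Σnom=19.700; wc +0.192/-0.470 → slack +1.148/-1.180; half-tol=0.331, Σhalf²=0.371690
  -E: nom -15.400 → Σnom=4.300; wc +0.299/-0.430 → slack +1.447/-1.610; half-tol=0.364, Σhalf²=0.504550
  -F: nom -18.500 → Σnom=-14.200; wc +0.200/-0.200 → slack +1.647/-1.810; half-tol=0.200, Σhalf²=0.544550
Nominal = -14.200. Worst-case = [-14.200 - 1.810, -14.200 + 1.647] = [-16.010, -12.553]. RSS = √0.544550 = 0.738.

nominal=-14.200 wc=[-16.010,-12.553] rss=0.738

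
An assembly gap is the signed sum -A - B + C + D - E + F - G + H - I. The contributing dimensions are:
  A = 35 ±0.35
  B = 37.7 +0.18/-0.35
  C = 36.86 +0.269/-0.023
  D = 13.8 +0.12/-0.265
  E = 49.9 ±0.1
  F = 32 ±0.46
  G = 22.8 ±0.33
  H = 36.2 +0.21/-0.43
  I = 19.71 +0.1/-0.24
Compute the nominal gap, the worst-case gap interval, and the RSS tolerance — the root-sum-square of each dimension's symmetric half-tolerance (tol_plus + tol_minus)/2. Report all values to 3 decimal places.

Stack each dimension's contribution:
  -A: nom -35.000 → Σnom=-35.000; wc +0.350/-0.350 → slack +0.350/-0.350; half-tol=0.350, Σhalf²=0.122500
  -B: nom -37.700 → Σnom=-72.700; wc +0.350/-0.180 → slack +0.700/-0.530; half-tol=0.265, Σhalf²=0.192725
  +C: nom +36.860 → Σnom=-35.840; wc +0.269/-0.023 → slack +0.969/-0.553; half-tol=0.146, Σhalf²=0.214041
  +D: nom +13.800 → Σnom=-22.040; wc +0.120/-0.265 → slack +1.089/-0.818; half-tol=0.193, Σhalf²=0.251097
  -E: nom -49.900 → Σnom=-71.940; wc +0.100/-0.100 → slack +1.189/-0.918; half-tol=0.100, Σhalf²=0.261097
  +F: nom +32.000 → Σnom=-39.940; wc +0.460/-0.460 → slack +1.649/-1.378; half-tol=0.460, Σhalf²=0.472697
  -G: nom -22.800 → Σnom=-62.740; wc +0.330/-0.330 → slack +1.979/-1.708; half-tol=0.330, Σhalf²=0.581597
  +H: nom +36.200 → Σnom=-26.540; wc +0.210/-0.430 → slack +2.189/-2.138; half-tol=0.320, Σhalf²=0.683997
  -I: nom -19.710 → Σnom=-46.250; wc +0.240/-0.100 → slack +2.429/-2.238; half-tol=0.170, Σhalf²=0.712897
Nominal = -46.250. Worst-case = [-46.250 - 2.238, -46.250 + 2.429] = [-48.488, -43.821]. RSS = √0.712897 = 0.844.

nominal=-46.250 wc=[-48.488,-43.821] rss=0.844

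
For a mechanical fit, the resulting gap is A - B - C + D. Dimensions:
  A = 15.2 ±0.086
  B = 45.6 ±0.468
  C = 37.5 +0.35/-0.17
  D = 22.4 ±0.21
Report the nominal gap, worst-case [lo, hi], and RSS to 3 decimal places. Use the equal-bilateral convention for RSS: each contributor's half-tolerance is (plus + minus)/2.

Stack each dimension's contribution:
  +A: nom +15.200 → Σnom=15.200; wc +0.086/-0.086 → slack +0.086/-0.086; half-tol=0.086, Σhalf²=0.007396
  -B: nom -45.600 → Σnom=-30.400; wc +0.468/-0.468 → slack +0.554/-0.554; half-tol=0.468, Σhalf²=0.226420
  -C: nom -37.500 → Σnom=-67.900; wc +0.170/-0.350 → slack +0.724/-0.904; half-tol=0.260, Σhalf²=0.294020
  +D: nom +22.400 → Σnom=-45.500; wc +0.210/-0.210 → slack +0.934/-1.114; half-tol=0.210, Σhalf²=0.338120
Nominal = -45.500. Worst-case = [-45.500 - 1.114, -45.500 + 0.934] = [-46.614, -44.566]. RSS = √0.338120 = 0.581.

nominal=-45.500 wc=[-46.614,-44.566] rss=0.581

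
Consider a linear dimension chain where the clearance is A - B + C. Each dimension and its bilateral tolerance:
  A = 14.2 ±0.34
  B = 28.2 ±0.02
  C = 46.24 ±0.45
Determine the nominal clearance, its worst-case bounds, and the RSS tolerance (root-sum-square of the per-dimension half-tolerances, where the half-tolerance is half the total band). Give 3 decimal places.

Stack each dimension's contribution:
  +A: nom +14.200 → Σnom=14.200; wc +0.340/-0.340 → slack +0.340/-0.340; half-tol=0.340, Σhalf²=0.115600
  -B: nom -28.200 → Σnom=-14.000; wc +0.020/-0.020 → slack +0.360/-0.360; half-tol=0.020, Σhalf²=0.116000
  +C: nom +46.240 → Σnom=32.240; wc +0.450/-0.450 → slack +0.810/-0.810; half-tol=0.450, Σhalf²=0.318500
Nominal = 32.240. Worst-case = [32.240 - 0.810, 32.240 + 0.810] = [31.430, 33.050]. RSS = √0.318500 = 0.564.

nominal=32.240 wc=[31.430,33.050] rss=0.564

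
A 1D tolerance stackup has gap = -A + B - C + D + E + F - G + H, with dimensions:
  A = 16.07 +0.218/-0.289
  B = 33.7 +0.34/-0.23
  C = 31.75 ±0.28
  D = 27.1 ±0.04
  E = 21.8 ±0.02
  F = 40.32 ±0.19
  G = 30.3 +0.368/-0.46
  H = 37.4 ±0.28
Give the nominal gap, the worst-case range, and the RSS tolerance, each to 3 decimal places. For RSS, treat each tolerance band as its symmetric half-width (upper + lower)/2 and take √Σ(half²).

nominal=82.200 wc=[80.574,84.099] rss=0.715

Stack each dimension's contribution:
  -A: nom -16.070 → Σnom=-16.070; wc +0.289/-0.218 → slack +0.289/-0.218; half-tol=0.254, Σhalf²=0.064262
  +B: nom +33.700 → Σnom=17.630; wc +0.340/-0.230 → slack +0.629/-0.448; half-tol=0.285, Σhalf²=0.145487
  -C: nom -31.750 → Σnom=-14.120; wc +0.280/-0.280 → slack +0.909/-0.728; half-tol=0.280, Σhalf²=0.223887
  +D: nom +27.100 → Σnom=12.980; wc +0.040/-0.040 → slack +0.949/-0.768; half-tol=0.040, Σhalf²=0.225487
  +E: nom +21.800 → Σnom=34.780; wc +0.020/-0.020 → slack +0.969/-0.788; half-tol=0.020, Σhalf²=0.225887
  +F: nom +40.320 → Σnom=75.100; wc +0.190/-0.190 → slack +1.159/-0.978; half-tol=0.190, Σhalf²=0.261987
  -G: nom -30.300 → Σnom=44.800; wc +0.460/-0.368 → slack +1.619/-1.346; half-tol=0.414, Σhalf²=0.433383
  +H: nom +37.400 → Σnom=82.200; wc +0.280/-0.280 → slack +1.899/-1.626; half-tol=0.280, Σhalf²=0.511783
Nominal = 82.200. Worst-case = [82.200 - 1.626, 82.200 + 1.899] = [80.574, 84.099]. RSS = √0.511783 = 0.715.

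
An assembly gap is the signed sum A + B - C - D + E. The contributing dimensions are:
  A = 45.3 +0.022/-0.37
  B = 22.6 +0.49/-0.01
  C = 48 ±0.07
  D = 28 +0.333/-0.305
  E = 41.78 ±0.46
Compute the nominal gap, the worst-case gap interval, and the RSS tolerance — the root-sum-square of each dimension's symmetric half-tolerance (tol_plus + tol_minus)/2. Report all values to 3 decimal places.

nominal=33.680 wc=[32.437,35.027] rss=0.647

Stack each dimension's contribution:
  +A: nom +45.300 → Σnom=45.300; wc +0.022/-0.370 → slack +0.022/-0.370; half-tol=0.196, Σhalf²=0.038416
  +B: nom +22.600 → Σnom=67.900; wc +0.490/-0.010 → slack +0.512/-0.380; half-tol=0.250, Σhalf²=0.100916
  -C: nom -48.000 → Σnom=19.900; wc +0.070/-0.070 → slack +0.582/-0.450; half-tol=0.070, Σhalf²=0.105816
  -D: nom -28.000 → Σnom=-8.100; wc +0.305/-0.333 → slack +0.887/-0.783; half-tol=0.319, Σhalf²=0.207577
  +E: nom +41.780 → Σnom=33.680; wc +0.460/-0.460 → slack +1.347/-1.243; half-tol=0.460, Σhalf²=0.419177
Nominal = 33.680. Worst-case = [33.680 - 1.243, 33.680 + 1.347] = [32.437, 35.027]. RSS = √0.419177 = 0.647.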